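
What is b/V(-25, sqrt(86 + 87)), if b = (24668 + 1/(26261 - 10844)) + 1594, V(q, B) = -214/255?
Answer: -34414906675/1099746 ≈ -31294.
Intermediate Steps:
V(q, B) = -214/255 (V(q, B) = -214*1/255 = -214/255)
b = 404881255/15417 (b = (24668 + 1/15417) + 1594 = 380306557/15417 + 1594 = 404881255/15417 ≈ 26262.)
b/V(-25, sqrt(86 + 87)) = 404881255/(15417*(-214/255)) = (404881255/15417)*(-255/214) = -34414906675/1099746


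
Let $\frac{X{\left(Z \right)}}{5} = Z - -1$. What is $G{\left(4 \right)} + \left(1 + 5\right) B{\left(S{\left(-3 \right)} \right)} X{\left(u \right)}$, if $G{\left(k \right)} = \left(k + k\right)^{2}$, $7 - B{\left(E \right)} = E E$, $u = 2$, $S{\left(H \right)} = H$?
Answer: $-116$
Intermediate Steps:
$B{\left(E \right)} = 7 - E^{2}$ ($B{\left(E \right)} = 7 - E E = 7 - E^{2}$)
$G{\left(k \right)} = 4 k^{2}$ ($G{\left(k \right)} = \left(2 k\right)^{2} = 4 k^{2}$)
$X{\left(Z \right)} = 5 + 5 Z$ ($X{\left(Z \right)} = 5 \left(Z - -1\right) = 5 \left(Z + 1\right) = 5 \left(1 + Z\right) = 5 + 5 Z$)
$G{\left(4 \right)} + \left(1 + 5\right) B{\left(S{\left(-3 \right)} \right)} X{\left(u \right)} = 4 \cdot 4^{2} + \left(1 + 5\right) \left(7 - \left(-3\right)^{2}\right) \left(5 + 5 \cdot 2\right) = 4 \cdot 16 + 6 \left(7 - 9\right) \left(5 + 10\right) = 64 + 6 \left(7 - 9\right) 15 = 64 + 6 \left(-2\right) 15 = 64 - 180 = -116$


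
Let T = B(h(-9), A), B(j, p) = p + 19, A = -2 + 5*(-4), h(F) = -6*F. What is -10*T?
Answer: 30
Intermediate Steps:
A = -22 (A = -2 - 20 = -22)
B(j, p) = 19 + p
T = -3 (T = 19 - 22 = -3)
-10*T = -10*(-3) = 30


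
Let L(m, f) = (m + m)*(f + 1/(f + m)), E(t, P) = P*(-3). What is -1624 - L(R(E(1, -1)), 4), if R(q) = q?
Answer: -11542/7 ≈ -1648.9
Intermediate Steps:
E(t, P) = -3*P
L(m, f) = 2*m*(f + 1/(f + m)) (L(m, f) = (2*m)*(f + 1/(f + m)) = 2*m*(f + 1/(f + m)))
-1624 - L(R(E(1, -1)), 4) = -1624 - 2*(-3*(-1))*(1 + 4**2 + 4*(-3*(-1)))/(4 - 3*(-1)) = -1624 - 2*3*(1 + 16 + 4*3)/(4 + 3) = -1624 - 2*3*(1 + 16 + 12)/7 = -1624 - 2*3*29/7 = -1624 - 1*174/7 = -1624 - 174/7 = -11542/7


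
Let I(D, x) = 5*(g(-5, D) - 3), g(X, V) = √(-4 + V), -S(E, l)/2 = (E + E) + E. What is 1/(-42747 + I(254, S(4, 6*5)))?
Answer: -21381/914291197 - 25*√10/1828582394 ≈ -2.3429e-5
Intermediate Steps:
S(E, l) = -6*E (S(E, l) = -2*((E + E) + E) = -2*(2*E + E) = -6*E)
I(D, x) = -15 + 5*√(-4 + D) (I(D, x) = 5*(√(-4 + D) - 3) = 5*(-3 + √(-4 + D)) = -15 + 5*√(-4 + D))
1/(-42747 + I(254, S(4, 6*5))) = 1/(-42747 + (-15 + 5*√(-4 + 254))) = 1/(-42747 + (-15 + 5*√250)) = 1/(-42747 + (-15 + 5*(5*√10))) = 1/(-42747 + (-15 + 25*√10)) = 1/(-42762 + 25*√10)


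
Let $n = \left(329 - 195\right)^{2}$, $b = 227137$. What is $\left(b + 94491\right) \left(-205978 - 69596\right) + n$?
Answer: $-88632296516$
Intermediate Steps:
$n = 17956$ ($n = 134^{2} = 17956$)
$\left(b + 94491\right) \left(-205978 - 69596\right) + n = \left(227137 + 94491\right) \left(-205978 - 69596\right) + 17956 = 321628 \left(-275574\right) + 17956 = -88632314472 + 17956 = -88632296516$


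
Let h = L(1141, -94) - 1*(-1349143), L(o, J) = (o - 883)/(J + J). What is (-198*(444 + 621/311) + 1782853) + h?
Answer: 88979153485/29234 ≈ 3.0437e+6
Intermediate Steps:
L(o, J) = (-883 + o)/(2*J) (L(o, J) = (-883 + o)/((2*J)) = (-883 + o)*(1/(2*J)) = (-883 + o)/(2*J))
h = 126819313/94 (h = (½)*(-883 + 1141)/(-94) - 1*(-1349143) = (½)*(-1/94)*258 + 1349143 = -129/94 + 1349143 = 126819313/94 ≈ 1.3491e+6)
(-198*(444 + 621/311) + 1782853) + h = (-198*(444 + 621/311) + 1782853) + 126819313/94 = (-198*138705/311 + 1782853) + 126819313/94 = (-27463590/311 + 1782853) + 126819313/94 = 527003693/311 + 126819313/94 = 88979153485/29234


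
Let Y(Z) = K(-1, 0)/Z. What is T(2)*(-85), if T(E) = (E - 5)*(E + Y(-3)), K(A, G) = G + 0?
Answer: 510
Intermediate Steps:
K(A, G) = G
Y(Z) = 0 (Y(Z) = 0/Z = 0)
T(E) = E*(-5 + E) (T(E) = (E - 5)*(E + 0) = (-5 + E)*E = E*(-5 + E))
T(2)*(-85) = (2*(-5 + 2))*(-85) = (2*(-3))*(-85) = -6*(-85) = 510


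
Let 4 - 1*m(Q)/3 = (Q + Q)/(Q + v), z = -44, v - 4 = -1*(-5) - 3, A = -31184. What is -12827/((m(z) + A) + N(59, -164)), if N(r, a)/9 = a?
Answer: 243713/620444 ≈ 0.39280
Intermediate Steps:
v = 6 (v = 4 + (-1*(-5) - 3) = 4 + (5 - 3) = 4 + 2 = 6)
N(r, a) = 9*a
m(Q) = 12 - 6*Q/(6 + Q) (m(Q) = 12 - 3*(Q + Q)/(Q + 6) = 12 - 3*2*Q/(6 + Q) = 12 - 6*Q/(6 + Q))
-12827/((m(z) + A) + N(59, -164)) = -12827/((6*(12 - 44)/(6 - 44) - 31184) + 9*(-164)) = -12827/((6*(-32)/(-38) - 31184) - 1476) = -12827/((6*(-1/38)*(-32) - 31184) - 1476) = -12827/((96/19 - 31184) - 1476) = -12827/(-592400/19 - 1476) = -12827/(-620444/19) = -12827*(-19/620444) = 243713/620444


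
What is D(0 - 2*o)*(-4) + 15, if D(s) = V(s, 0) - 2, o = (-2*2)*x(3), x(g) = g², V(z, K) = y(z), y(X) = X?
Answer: -265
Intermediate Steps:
V(z, K) = z
o = -36 (o = -2*2*3² = -4*9 = -36)
D(s) = -2 + s (D(s) = s - 2 = -2 + s)
D(0 - 2*o)*(-4) + 15 = (-2 + (0 - 2*(-36)))*(-4) + 15 = (-2 + (0 + 72))*(-4) + 15 = (-2 + 72)*(-4) + 15 = 70*(-4) + 15 = -280 + 15 = -265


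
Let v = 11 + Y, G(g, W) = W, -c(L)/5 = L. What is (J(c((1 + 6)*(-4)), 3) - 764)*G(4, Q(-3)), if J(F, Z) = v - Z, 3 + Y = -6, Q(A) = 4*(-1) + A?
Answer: 5355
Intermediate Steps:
Q(A) = -4 + A
Y = -9 (Y = -3 - 6 = -9)
c(L) = -5*L
v = 2 (v = 11 - 9 = 2)
J(F, Z) = 2 - Z
(J(c((1 + 6)*(-4)), 3) - 764)*G(4, Q(-3)) = ((2 - 1*3) - 764)*(-4 - 3) = ((2 - 3) - 764)*(-7) = (-1 - 764)*(-7) = -765*(-7) = 5355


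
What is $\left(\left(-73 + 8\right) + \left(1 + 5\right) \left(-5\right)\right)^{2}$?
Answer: $9025$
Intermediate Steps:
$\left(\left(-73 + 8\right) + \left(1 + 5\right) \left(-5\right)\right)^{2} = \left(-65 + 6 \left(-5\right)\right)^{2} = \left(-65 - 30\right)^{2} = \left(-95\right)^{2} = 9025$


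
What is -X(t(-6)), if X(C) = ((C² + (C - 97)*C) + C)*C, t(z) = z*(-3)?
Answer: 19440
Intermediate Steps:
t(z) = -3*z
X(C) = C*(C + C² + C*(-97 + C)) (X(C) = ((C² + (-97 + C)*C) + C)*C = ((C² + C*(-97 + C)) + C)*C = (C + C² + C*(-97 + C))*C = C*(C + C² + C*(-97 + C)))
-X(t(-6)) = -2*(-3*(-6))²*(-48 - 3*(-6)) = -2*18²*(-48 + 18) = -2*324*(-30) = -1*(-19440) = 19440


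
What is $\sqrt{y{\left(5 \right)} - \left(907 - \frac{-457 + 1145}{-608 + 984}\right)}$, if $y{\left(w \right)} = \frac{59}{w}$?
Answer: $\frac{i \sqrt{49336370}}{235} \approx 29.889 i$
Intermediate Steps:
$\sqrt{y{\left(5 \right)} - \left(907 - \frac{-457 + 1145}{-608 + 984}\right)} = \sqrt{\frac{59}{5} - \left(907 - \frac{-457 + 1145}{-608 + 984}\right)} = \sqrt{59 \cdot \frac{1}{5} - \left(907 - \frac{688}{376}\right)} = \sqrt{\frac{59}{5} + \left(-907 + 688 \cdot \frac{1}{376}\right)} = \sqrt{\frac{59}{5} + \left(-907 + \frac{86}{47}\right)} = \sqrt{\frac{59}{5} - \frac{42543}{47}} = \sqrt{- \frac{209942}{235}} = \frac{i \sqrt{49336370}}{235}$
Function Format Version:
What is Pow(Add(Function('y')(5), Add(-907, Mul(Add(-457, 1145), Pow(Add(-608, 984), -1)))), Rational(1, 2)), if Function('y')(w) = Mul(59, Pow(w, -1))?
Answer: Mul(Rational(1, 235), I, Pow(49336370, Rational(1, 2))) ≈ Mul(29.889, I)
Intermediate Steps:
Pow(Add(Function('y')(5), Add(-907, Mul(Add(-457, 1145), Pow(Add(-608, 984), -1)))), Rational(1, 2)) = Pow(Add(Mul(59, Pow(5, -1)), Add(-907, Mul(Add(-457, 1145), Pow(Add(-608, 984), -1)))), Rational(1, 2)) = Pow(Add(Mul(59, Rational(1, 5)), Add(-907, Mul(688, Pow(376, -1)))), Rational(1, 2)) = Pow(Add(Rational(59, 5), Add(-907, Mul(688, Rational(1, 376)))), Rational(1, 2)) = Pow(Add(Rational(59, 5), Add(-907, Rational(86, 47))), Rational(1, 2)) = Pow(Add(Rational(59, 5), Rational(-42543, 47)), Rational(1, 2)) = Pow(Rational(-209942, 235), Rational(1, 2)) = Mul(Rational(1, 235), I, Pow(49336370, Rational(1, 2)))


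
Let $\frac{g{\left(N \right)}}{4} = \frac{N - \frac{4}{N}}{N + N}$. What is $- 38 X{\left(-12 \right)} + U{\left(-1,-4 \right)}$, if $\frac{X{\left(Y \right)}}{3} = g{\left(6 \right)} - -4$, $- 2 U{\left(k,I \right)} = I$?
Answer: $- \frac{1970}{3} \approx -656.67$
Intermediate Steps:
$U{\left(k,I \right)} = - \frac{I}{2}$
$g{\left(N \right)} = \frac{2 \left(N - \frac{4}{N}\right)}{N}$ ($g{\left(N \right)} = 4 \frac{N - \frac{4}{N}}{N + N} = 4 \frac{N - \frac{4}{N}}{2 N} = \frac{2 \left(N - \frac{4}{N}\right)}{N}$)
$X{\left(Y \right)} = \frac{52}{3}$ ($X{\left(Y \right)} = 3 \left(\left(2 - \frac{8}{36}\right) - -4\right) = 3 \left(\left(2 - \frac{2}{9}\right) + 4\right) = 3 \left(\frac{16}{9} + 4\right) = 3 \cdot \frac{52}{9} = \frac{52}{3}$)
$- 38 X{\left(-12 \right)} + U{\left(-1,-4 \right)} = \left(-38\right) \frac{52}{3} - -2 = - \frac{1976}{3} + 2 = - \frac{1970}{3}$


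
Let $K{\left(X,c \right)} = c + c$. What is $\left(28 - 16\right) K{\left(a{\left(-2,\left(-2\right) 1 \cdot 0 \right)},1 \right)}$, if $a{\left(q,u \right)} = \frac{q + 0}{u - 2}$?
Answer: $24$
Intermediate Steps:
$a{\left(q,u \right)} = \frac{q}{-2 + u}$
$K{\left(X,c \right)} = 2 c$
$\left(28 - 16\right) K{\left(a{\left(-2,\left(-2\right) 1 \cdot 0 \right)},1 \right)} = \left(28 - 16\right) 2 \cdot 1 = 12 \cdot 2 = 24$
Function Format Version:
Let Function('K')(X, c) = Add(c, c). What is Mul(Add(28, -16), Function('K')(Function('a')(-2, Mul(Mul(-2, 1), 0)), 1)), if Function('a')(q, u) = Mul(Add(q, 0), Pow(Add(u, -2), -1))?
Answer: 24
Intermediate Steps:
Function('a')(q, u) = Mul(q, Pow(Add(-2, u), -1))
Function('K')(X, c) = Mul(2, c)
Mul(Add(28, -16), Function('K')(Function('a')(-2, Mul(Mul(-2, 1), 0)), 1)) = Mul(Add(28, -16), Mul(2, 1)) = Mul(12, 2) = 24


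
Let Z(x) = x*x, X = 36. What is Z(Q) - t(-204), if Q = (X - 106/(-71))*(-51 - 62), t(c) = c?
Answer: 90485278000/5041 ≈ 1.7950e+7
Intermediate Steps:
Q = -300806/71 (Q = (36 - 106/(-71))*(-51 - 62) = (36 - 106*(-1/71))*(-113) = (36 + 106/71)*(-113) = (2662/71)*(-113) = -300806/71 ≈ -4236.7)
Z(x) = x²
Z(Q) - t(-204) = (-300806/71)² - 1*(-204) = 90484249636/5041 + 204 = 90485278000/5041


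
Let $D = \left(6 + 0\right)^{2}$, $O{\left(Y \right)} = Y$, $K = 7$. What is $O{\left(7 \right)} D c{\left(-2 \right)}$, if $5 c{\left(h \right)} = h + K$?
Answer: $252$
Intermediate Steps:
$c{\left(h \right)} = \frac{7}{5} + \frac{h}{5}$ ($c{\left(h \right)} = \frac{h + 7}{5} = \frac{7 + h}{5} = \frac{7}{5} + \frac{h}{5}$)
$D = 36$ ($D = 6^{2} = 36$)
$O{\left(7 \right)} D c{\left(-2 \right)} = 7 \cdot 36 \left(\frac{7}{5} + \frac{1}{5} \left(-2\right)\right) = 252 \left(\frac{7}{5} - \frac{2}{5}\right) = 252 \cdot 1 = 252$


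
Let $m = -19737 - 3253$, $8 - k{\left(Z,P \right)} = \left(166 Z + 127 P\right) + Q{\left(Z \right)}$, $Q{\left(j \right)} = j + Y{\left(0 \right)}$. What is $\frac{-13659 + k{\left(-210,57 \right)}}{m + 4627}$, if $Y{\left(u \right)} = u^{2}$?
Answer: $- \frac{14180}{18363} \approx -0.77221$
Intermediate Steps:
$Q{\left(j \right)} = j$ ($Q{\left(j \right)} = j + 0^{2} = j + 0 = j$)
$k{\left(Z,P \right)} = 8 - 167 Z - 127 P$ ($k{\left(Z,P \right)} = 8 - \left(\left(166 Z + 127 P\right) + Z\right) = 8 - \left(\left(127 P + 166 Z\right) + Z\right) = 8 - \left(127 P + 167 Z\right) = 8 - 167 Z - 127 P$)
$m = -22990$
$\frac{-13659 + k{\left(-210,57 \right)}}{m + 4627} = \frac{-13659 - -27839}{-22990 + 4627} = \frac{-13659 + \left(8 + 35070 - 7239\right)}{-18363} = \left(-13659 + 27839\right) \left(- \frac{1}{18363}\right) = 14180 \left(- \frac{1}{18363}\right) = - \frac{14180}{18363}$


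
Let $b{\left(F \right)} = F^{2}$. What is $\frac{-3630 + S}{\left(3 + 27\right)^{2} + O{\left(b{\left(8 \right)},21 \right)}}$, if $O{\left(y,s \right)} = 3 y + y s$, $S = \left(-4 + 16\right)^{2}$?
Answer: $- \frac{83}{58} \approx -1.431$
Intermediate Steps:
$S = 144$ ($S = 12^{2} = 144$)
$O{\left(y,s \right)} = 3 y + s y$
$\frac{-3630 + S}{\left(3 + 27\right)^{2} + O{\left(b{\left(8 \right)},21 \right)}} = \frac{-3630 + 144}{\left(3 + 27\right)^{2} + 8^{2} \left(3 + 21\right)} = - \frac{3486}{30^{2} + 64 \cdot 24} = - \frac{3486}{900 + 1536} = - \frac{3486}{2436} = \left(-3486\right) \frac{1}{2436} = - \frac{83}{58}$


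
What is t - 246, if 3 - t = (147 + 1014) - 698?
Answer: -706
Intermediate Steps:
t = -460 (t = 3 - ((147 + 1014) - 698) = 3 - (1161 - 698) = 3 - 1*463 = 3 - 463 = -460)
t - 246 = -460 - 246 = -706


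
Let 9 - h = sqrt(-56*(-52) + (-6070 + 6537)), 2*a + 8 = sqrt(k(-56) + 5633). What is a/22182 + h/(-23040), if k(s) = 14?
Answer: -16211/28392960 + sqrt(3379)/23040 + sqrt(5647)/44364 ≈ 0.0036459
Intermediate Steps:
a = -4 + sqrt(5647)/2 (a = -4 + sqrt(14 + 5633)/2 = -4 + sqrt(5647)/2 ≈ 33.573)
h = 9 - sqrt(3379) (h = 9 - sqrt(-56*(-52) + (-6070 + 6537)) = 9 - sqrt(2912 + 467) = 9 - sqrt(3379) ≈ -49.129)
a/22182 + h/(-23040) = (-4 + sqrt(5647)/2)/22182 + (9 - sqrt(3379))/(-23040) = (-4 + sqrt(5647)/2)*(1/22182) + (9 - sqrt(3379))*(-1/23040) = (-2/11091 + sqrt(5647)/44364) + (-1/2560 + sqrt(3379)/23040) = -16211/28392960 + sqrt(3379)/23040 + sqrt(5647)/44364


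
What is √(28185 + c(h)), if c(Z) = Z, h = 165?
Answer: 45*√14 ≈ 168.37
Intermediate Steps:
√(28185 + c(h)) = √(28185 + 165) = √28350 = 45*√14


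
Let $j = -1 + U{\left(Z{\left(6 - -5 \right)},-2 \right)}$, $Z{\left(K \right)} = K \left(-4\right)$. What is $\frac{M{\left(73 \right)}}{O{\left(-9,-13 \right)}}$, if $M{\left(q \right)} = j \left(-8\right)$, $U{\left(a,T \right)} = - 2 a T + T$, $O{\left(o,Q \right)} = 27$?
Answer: $\frac{1432}{27} \approx 53.037$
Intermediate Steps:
$Z{\left(K \right)} = - 4 K$
$U{\left(a,T \right)} = T - 2 T a$ ($U{\left(a,T \right)} = - 2 T a + T = T - 2 T a$)
$j = -179$ ($j = -1 - 2 \left(1 - 2 \left(- 4 \left(6 - -5\right)\right)\right) = -1 - 2 \left(1 - 2 \left(- 4 \left(6 + 5\right)\right)\right) = -1 - 2 \left(1 - 2 \left(\left(-4\right) 11\right)\right) = -1 - 2 \left(1 - -88\right) = -1 - 2 \left(1 + 88\right) = -1 - 178 = -179$)
$M{\left(q \right)} = 1432$ ($M{\left(q \right)} = \left(-179\right) \left(-8\right) = 1432$)
$\frac{M{\left(73 \right)}}{O{\left(-9,-13 \right)}} = \frac{1432}{27}$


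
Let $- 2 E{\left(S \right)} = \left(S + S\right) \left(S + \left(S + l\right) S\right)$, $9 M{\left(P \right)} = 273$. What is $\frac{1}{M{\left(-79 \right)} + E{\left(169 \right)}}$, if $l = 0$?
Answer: $- \frac{3}{14566019} \approx -2.0596 \cdot 10^{-7}$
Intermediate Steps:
$M{\left(P \right)} = \frac{91}{3}$ ($M{\left(P \right)} = \frac{1}{9} \cdot 273 = \frac{91}{3}$)
$E{\left(S \right)} = - S \left(S + S^{2}\right)$ ($E{\left(S \right)} = - \frac{\left(S + S\right) \left(S + \left(S + 0\right) S\right)}{2} = - \frac{2 S \left(S + S S\right)}{2} = - \frac{2 S \left(S + S^{2}\right)}{2} = - S \left(S + S^{2}\right)$)
$\frac{1}{M{\left(-79 \right)} + E{\left(169 \right)}} = \frac{1}{\frac{91}{3} + 169^{2} \left(-1 - 169\right)} = \frac{1}{\frac{91}{3} + 28561 \left(-1 - 169\right)} = \frac{1}{\frac{91}{3} + 28561 \left(-170\right)} = \frac{1}{\frac{91}{3} - 4855370} = \frac{1}{- \frac{14566019}{3}} = - \frac{3}{14566019}$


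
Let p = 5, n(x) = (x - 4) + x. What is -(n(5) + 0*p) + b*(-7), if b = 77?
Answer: -545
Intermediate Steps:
n(x) = -4 + 2*x (n(x) = (-4 + x) + x = -4 + 2*x)
-(n(5) + 0*p) + b*(-7) = -((-4 + 2*5) + 0*5) + 77*(-7) = -((-4 + 10) + 0) - 539 = -(6 + 0) - 539 = -1*6 - 539 = -6 - 539 = -545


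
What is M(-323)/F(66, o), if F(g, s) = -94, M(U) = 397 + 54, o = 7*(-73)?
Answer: -451/94 ≈ -4.7979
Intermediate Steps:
o = -511
M(U) = 451
M(-323)/F(66, o) = 451/(-94) = 451*(-1/94) = -451/94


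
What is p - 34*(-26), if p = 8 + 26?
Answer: 918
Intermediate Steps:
p = 34
p - 34*(-26) = 34 - 34*(-26) = 34 + 884 = 918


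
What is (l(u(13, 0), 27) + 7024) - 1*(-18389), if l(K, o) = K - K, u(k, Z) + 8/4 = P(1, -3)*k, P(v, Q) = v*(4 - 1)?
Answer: 25413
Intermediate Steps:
P(v, Q) = 3*v (P(v, Q) = v*3 = 3*v)
u(k, Z) = -2 + 3*k (u(k, Z) = -2 + (3*1)*k = -2 + 3*k)
l(K, o) = 0
(l(u(13, 0), 27) + 7024) - 1*(-18389) = (0 + 7024) - 1*(-18389) = 7024 + 18389 = 25413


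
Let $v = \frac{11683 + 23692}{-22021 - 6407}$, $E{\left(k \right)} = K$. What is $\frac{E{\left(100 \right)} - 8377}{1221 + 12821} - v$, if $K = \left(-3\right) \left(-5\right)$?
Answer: $\frac{129510407}{199592988} \approx 0.64887$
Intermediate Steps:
$K = 15$
$E{\left(k \right)} = 15$
$v = - \frac{35375}{28428}$ ($v = \frac{35375}{-28428} = 35375 \left(- \frac{1}{28428}\right) = - \frac{35375}{28428} \approx -1.2444$)
$\frac{E{\left(100 \right)} - 8377}{1221 + 12821} - v = \frac{15 - 8377}{1221 + 12821} - - \frac{35375}{28428} = - \frac{8362}{14042} + \frac{35375}{28428} = \left(-8362\right) \frac{1}{14042} + \frac{35375}{28428} = - \frac{4181}{7021} + \frac{35375}{28428} = \frac{129510407}{199592988}$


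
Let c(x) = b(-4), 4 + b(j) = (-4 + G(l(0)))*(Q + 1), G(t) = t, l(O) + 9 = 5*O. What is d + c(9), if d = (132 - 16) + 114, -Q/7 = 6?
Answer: 759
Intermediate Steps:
l(O) = -9 + 5*O
Q = -42 (Q = -7*6 = -42)
b(j) = 529 (b(j) = -4 + (-4 + (-9 + 5*0))*(-42 + 1) = -4 + (-4 + (-9 + 0))*(-41) = -4 + (-4 - 9)*(-41) = -4 - 13*(-41) = -4 + 533 = 529)
c(x) = 529
d = 230 (d = 116 + 114 = 230)
d + c(9) = 230 + 529 = 759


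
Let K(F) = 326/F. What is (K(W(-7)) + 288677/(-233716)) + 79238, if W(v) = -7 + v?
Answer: 155575273/1964 ≈ 79214.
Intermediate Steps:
(K(W(-7)) + 288677/(-233716)) + 79238 = (326/(-7 - 7) + 288677/(-233716)) + 79238 = (326/(-14) + 288677*(-1/233716)) + 79238 = (326*(-1/14) - 16981/13748) + 79238 = (-163/7 - 16981/13748) + 79238 = -48159/1964 + 79238 = 155575273/1964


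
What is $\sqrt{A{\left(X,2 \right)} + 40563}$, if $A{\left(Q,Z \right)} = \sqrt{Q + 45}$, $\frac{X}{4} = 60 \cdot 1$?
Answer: $\sqrt{40563 + \sqrt{285}} \approx 201.44$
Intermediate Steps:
$X = 240$ ($X = 4 \cdot 60 \cdot 1 = 4 \cdot 60 = 240$)
$A{\left(Q,Z \right)} = \sqrt{45 + Q}$
$\sqrt{A{\left(X,2 \right)} + 40563} = \sqrt{\sqrt{45 + 240} + 40563} = \sqrt{\sqrt{285} + 40563} = \sqrt{40563 + \sqrt{285}}$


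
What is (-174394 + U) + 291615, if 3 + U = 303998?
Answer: 421216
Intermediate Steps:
U = 303995 (U = -3 + 303998 = 303995)
(-174394 + U) + 291615 = (-174394 + 303995) + 291615 = 129601 + 291615 = 421216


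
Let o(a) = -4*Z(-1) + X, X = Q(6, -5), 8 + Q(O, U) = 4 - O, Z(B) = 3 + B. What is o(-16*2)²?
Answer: 324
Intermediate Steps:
Q(O, U) = -4 - O (Q(O, U) = -8 + (4 - O) = -4 - O)
X = -10 (X = -4 - 1*6 = -4 - 6 = -10)
o(a) = -18 (o(a) = -4*(3 - 1) - 10 = -4*2 - 10 = -8 - 10 = -18)
o(-16*2)² = (-18)² = 324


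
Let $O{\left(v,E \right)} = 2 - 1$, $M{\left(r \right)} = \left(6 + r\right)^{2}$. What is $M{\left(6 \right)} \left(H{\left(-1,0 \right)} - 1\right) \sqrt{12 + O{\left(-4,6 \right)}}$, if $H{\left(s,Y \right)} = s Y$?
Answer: $- 144 \sqrt{13} \approx -519.2$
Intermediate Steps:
$H{\left(s,Y \right)} = Y s$
$O{\left(v,E \right)} = 1$
$M{\left(6 \right)} \left(H{\left(-1,0 \right)} - 1\right) \sqrt{12 + O{\left(-4,6 \right)}} = \left(6 + 6\right)^{2} \left(0 \left(-1\right) - 1\right) \sqrt{12 + 1} = 12^{2} \left(0 - 1\right) \sqrt{13} = 144 \left(-1\right) \sqrt{13} = - 144 \sqrt{13}$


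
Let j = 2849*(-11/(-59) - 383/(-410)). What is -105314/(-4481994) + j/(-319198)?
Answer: 32710236071/2423817535260 ≈ 0.013495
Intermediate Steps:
j = 77227843/24190 (j = 2849*(-11*(-1/59) - 383*(-1/410)) = 2849*(11/59 + 383/410) = 2849*(27107/24190) = 77227843/24190 ≈ 3192.6)
-105314/(-4481994) + j/(-319198) = -105314/(-4481994) + (77227843/24190)/(-319198) = -105314*(-1/4481994) + (77227843/24190)*(-1/319198) = 4787/203727 - 7020713/701945420 = 32710236071/2423817535260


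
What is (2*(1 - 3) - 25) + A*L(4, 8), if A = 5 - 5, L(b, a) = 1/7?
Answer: -29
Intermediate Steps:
L(b, a) = ⅐
A = 0
(2*(1 - 3) - 25) + A*L(4, 8) = (2*(1 - 3) - 25) + 0*(⅐) = (2*(-2) - 25) + 0 = (-4 - 25) + 0 = -29 + 0 = -29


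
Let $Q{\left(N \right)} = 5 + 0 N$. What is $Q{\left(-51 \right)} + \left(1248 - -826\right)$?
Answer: $2079$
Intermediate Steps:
$Q{\left(N \right)} = 5$ ($Q{\left(N \right)} = 5 + 0 = 5$)
$Q{\left(-51 \right)} + \left(1248 - -826\right) = 5 + \left(1248 - -826\right) = 5 + \left(1248 + 826\right) = 5 + 2074 = 2079$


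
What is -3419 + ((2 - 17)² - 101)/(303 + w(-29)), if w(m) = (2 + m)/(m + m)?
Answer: -60170627/17601 ≈ -3418.6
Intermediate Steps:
w(m) = (2 + m)/(2*m) (w(m) = (2 + m)/((2*m)) = (2 + m)*(1/(2*m)) = (2 + m)/(2*m))
-3419 + ((2 - 17)² - 101)/(303 + w(-29)) = -3419 + ((2 - 17)² - 101)/(303 + (½)*(2 - 29)/(-29)) = -3419 + ((-15)² - 101)/(303 + (½)*(-1/29)*(-27)) = -3419 + (225 - 101)/(303 + 27/58) = -3419 + 124/(17601/58) = -3419 + 124*(58/17601) = -3419 + 7192/17601 = -60170627/17601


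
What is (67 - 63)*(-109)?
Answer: -436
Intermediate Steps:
(67 - 63)*(-109) = 4*(-109) = -436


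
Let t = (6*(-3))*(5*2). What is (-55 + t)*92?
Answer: -21620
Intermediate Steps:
t = -180 (t = -18*10 = -180)
(-55 + t)*92 = (-55 - 180)*92 = -235*92 = -21620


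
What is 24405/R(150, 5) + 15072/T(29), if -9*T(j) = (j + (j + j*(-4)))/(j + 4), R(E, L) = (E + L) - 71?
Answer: 62905291/812 ≈ 77470.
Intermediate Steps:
R(E, L) = -71 + E + L
T(j) = 2*j/(9*(4 + j)) (T(j) = -(j + (j + j*(-4)))/(9*(j + 4)) = -(j + (j - 4*j))/(9*(4 + j)) = -(j - 3*j)/(9*(4 + j)) = -(-2*j)/(9*(4 + j)) = -(-2)*j/(9*(4 + j)) = 2*j/(9*(4 + j)))
24405/R(150, 5) + 15072/T(29) = 24405/(-71 + 150 + 5) + 15072/(((2/9)*29/(4 + 29))) = 24405/84 + 15072/(((2/9)*29/33)) = 24405*(1/84) + 15072/(((2/9)*29*(1/33))) = 8135/28 + 15072/(58/297) = 8135/28 + 15072*(297/58) = 8135/28 + 2238192/29 = 62905291/812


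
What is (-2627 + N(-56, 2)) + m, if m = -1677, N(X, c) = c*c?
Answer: -4300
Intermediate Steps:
N(X, c) = c²
(-2627 + N(-56, 2)) + m = (-2627 + 2²) - 1677 = (-2627 + 4) - 1677 = -2623 - 1677 = -4300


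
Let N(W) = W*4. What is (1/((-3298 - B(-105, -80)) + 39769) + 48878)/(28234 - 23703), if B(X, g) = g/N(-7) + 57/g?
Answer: 998213839362/92534614829 ≈ 10.787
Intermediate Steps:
N(W) = 4*W
B(X, g) = 57/g - g/28 (B(X, g) = g/((4*(-7))) + 57/g = g/(-28) + 57/g = g*(-1/28) + 57/g = -g/28 + 57/g = 57/g - g/28)
(1/((-3298 - B(-105, -80)) + 39769) + 48878)/(28234 - 23703) = (1/((-3298 - (57/(-80) - 1/28*(-80))) + 39769) + 48878)/(28234 - 23703) = (1/((-3298 - (57*(-1/80) + 20/7)) + 39769) + 48878)/4531 = (1/((-3298 - (-57/80 + 20/7)) + 39769) + 48878)*(1/4531) = (1/((-3298 - 1*1201/560) + 39769) + 48878)*(1/4531) = (1/((-3298 - 1201/560) + 39769) + 48878)*(1/4531) = (1/(-1848081/560 + 39769) + 48878)*(1/4531) = (1/(20422559/560) + 48878)*(1/4531) = (560/20422559 + 48878)*(1/4531) = (998213839362/20422559)*(1/4531) = 998213839362/92534614829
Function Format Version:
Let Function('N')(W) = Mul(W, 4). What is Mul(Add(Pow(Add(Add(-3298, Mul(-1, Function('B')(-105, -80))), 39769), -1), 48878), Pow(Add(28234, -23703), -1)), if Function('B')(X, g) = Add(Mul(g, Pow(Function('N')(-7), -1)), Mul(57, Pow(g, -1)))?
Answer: Rational(998213839362, 92534614829) ≈ 10.787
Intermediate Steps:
Function('N')(W) = Mul(4, W)
Function('B')(X, g) = Add(Mul(57, Pow(g, -1)), Mul(Rational(-1, 28), g)) (Function('B')(X, g) = Add(Mul(g, Pow(Mul(4, -7), -1)), Mul(57, Pow(g, -1))) = Add(Mul(g, Pow(-28, -1)), Mul(57, Pow(g, -1))) = Add(Mul(g, Rational(-1, 28)), Mul(57, Pow(g, -1))) = Add(Mul(Rational(-1, 28), g), Mul(57, Pow(g, -1))) = Add(Mul(57, Pow(g, -1)), Mul(Rational(-1, 28), g)))
Mul(Add(Pow(Add(Add(-3298, Mul(-1, Function('B')(-105, -80))), 39769), -1), 48878), Pow(Add(28234, -23703), -1)) = Mul(Add(Pow(Add(Add(-3298, Mul(-1, Add(Mul(57, Pow(-80, -1)), Mul(Rational(-1, 28), -80)))), 39769), -1), 48878), Pow(Add(28234, -23703), -1)) = Mul(Add(Pow(Add(Add(-3298, Mul(-1, Add(Mul(57, Rational(-1, 80)), Rational(20, 7)))), 39769), -1), 48878), Pow(4531, -1)) = Mul(Add(Pow(Add(Add(-3298, Mul(-1, Add(Rational(-57, 80), Rational(20, 7)))), 39769), -1), 48878), Rational(1, 4531)) = Mul(Add(Pow(Add(Add(-3298, Mul(-1, Rational(1201, 560))), 39769), -1), 48878), Rational(1, 4531)) = Mul(Add(Pow(Add(Add(-3298, Rational(-1201, 560)), 39769), -1), 48878), Rational(1, 4531)) = Mul(Add(Pow(Add(Rational(-1848081, 560), 39769), -1), 48878), Rational(1, 4531)) = Mul(Add(Pow(Rational(20422559, 560), -1), 48878), Rational(1, 4531)) = Mul(Add(Rational(560, 20422559), 48878), Rational(1, 4531)) = Mul(Rational(998213839362, 20422559), Rational(1, 4531)) = Rational(998213839362, 92534614829)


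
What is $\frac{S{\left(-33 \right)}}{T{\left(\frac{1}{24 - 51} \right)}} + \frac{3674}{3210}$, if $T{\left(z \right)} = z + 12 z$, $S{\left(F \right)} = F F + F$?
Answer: $- \frac{45737879}{20865} \approx -2192.1$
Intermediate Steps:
$S{\left(F \right)} = F + F^{2}$ ($S{\left(F \right)} = F^{2} + F = F + F^{2}$)
$T{\left(z \right)} = 13 z$
$\frac{S{\left(-33 \right)}}{T{\left(\frac{1}{24 - 51} \right)}} + \frac{3674}{3210} = \frac{\left(-33\right) \left(1 - 33\right)}{13 \frac{1}{24 - 51}} + \frac{3674}{3210} = \frac{\left(-33\right) \left(-32\right)}{13 \frac{1}{-27}} + 3674 \cdot \frac{1}{3210} = \frac{1056}{13 \left(- \frac{1}{27}\right)} + \frac{1837}{1605} = \frac{1056}{- \frac{13}{27}} + \frac{1837}{1605} = 1056 \left(- \frac{27}{13}\right) + \frac{1837}{1605} = - \frac{28512}{13} + \frac{1837}{1605} = - \frac{45737879}{20865}$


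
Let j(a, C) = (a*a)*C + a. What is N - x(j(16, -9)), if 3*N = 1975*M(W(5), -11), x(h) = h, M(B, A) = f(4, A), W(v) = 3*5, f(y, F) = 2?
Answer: 10814/3 ≈ 3604.7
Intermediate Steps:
W(v) = 15
j(a, C) = a + C*a**2 (j(a, C) = a**2*C + a = C*a**2 + a = a + C*a**2)
M(B, A) = 2
N = 3950/3 (N = (1975*2)/3 = (1/3)*3950 = 3950/3 ≈ 1316.7)
N - x(j(16, -9)) = 3950/3 - 16*(1 - 9*16) = 3950/3 - 16*(1 - 144) = 3950/3 - 16*(-143) = 3950/3 - 1*(-2288) = 3950/3 + 2288 = 10814/3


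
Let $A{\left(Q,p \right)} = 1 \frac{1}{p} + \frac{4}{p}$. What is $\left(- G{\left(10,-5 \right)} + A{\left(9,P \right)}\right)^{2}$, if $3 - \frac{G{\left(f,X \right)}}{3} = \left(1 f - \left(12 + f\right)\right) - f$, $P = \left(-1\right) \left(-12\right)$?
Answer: $\frac{801025}{144} \approx 5562.7$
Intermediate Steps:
$P = 12$
$G{\left(f,X \right)} = 45 + 3 f$ ($G{\left(f,X \right)} = 9 - 3 \left(\left(1 f - \left(12 + f\right)\right) - f\right) = 9 - 3 \left(\left(f - \left(12 + f\right)\right) - f\right) = 9 - 3 \left(-12 - f\right) = 9 + \left(36 + 3 f\right) = 45 + 3 f$)
$A{\left(Q,p \right)} = \frac{5}{p}$ ($A{\left(Q,p \right)} = \frac{1}{p} + \frac{4}{p} = \frac{5}{p}$)
$\left(- G{\left(10,-5 \right)} + A{\left(9,P \right)}\right)^{2} = \left(- (45 + 3 \cdot 10) + \frac{5}{12}\right)^{2} = \left(- (45 + 30) + 5 \cdot \frac{1}{12}\right)^{2} = \left(\left(-1\right) 75 + \frac{5}{12}\right)^{2} = \left(-75 + \frac{5}{12}\right)^{2} = \left(- \frac{895}{12}\right)^{2} = \frac{801025}{144}$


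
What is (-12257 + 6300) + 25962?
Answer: 20005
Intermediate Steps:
(-12257 + 6300) + 25962 = -5957 + 25962 = 20005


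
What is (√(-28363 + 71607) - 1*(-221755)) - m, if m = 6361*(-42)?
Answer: 488917 + 2*√10811 ≈ 4.8913e+5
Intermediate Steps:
m = -267162
(√(-28363 + 71607) - 1*(-221755)) - m = (√(-28363 + 71607) - 1*(-221755)) - 1*(-267162) = (√43244 + 221755) + 267162 = (2*√10811 + 221755) + 267162 = (221755 + 2*√10811) + 267162 = 488917 + 2*√10811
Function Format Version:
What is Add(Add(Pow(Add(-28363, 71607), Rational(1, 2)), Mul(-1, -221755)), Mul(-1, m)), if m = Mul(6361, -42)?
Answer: Add(488917, Mul(2, Pow(10811, Rational(1, 2)))) ≈ 4.8913e+5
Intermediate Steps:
m = -267162
Add(Add(Pow(Add(-28363, 71607), Rational(1, 2)), Mul(-1, -221755)), Mul(-1, m)) = Add(Add(Pow(Add(-28363, 71607), Rational(1, 2)), Mul(-1, -221755)), Mul(-1, -267162)) = Add(Add(Pow(43244, Rational(1, 2)), 221755), 267162) = Add(Add(Mul(2, Pow(10811, Rational(1, 2))), 221755), 267162) = Add(Add(221755, Mul(2, Pow(10811, Rational(1, 2)))), 267162) = Add(488917, Mul(2, Pow(10811, Rational(1, 2))))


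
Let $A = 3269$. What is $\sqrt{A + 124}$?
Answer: $3 \sqrt{377} \approx 58.249$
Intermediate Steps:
$\sqrt{A + 124} = \sqrt{3269 + 124} = \sqrt{3393} = 3 \sqrt{377}$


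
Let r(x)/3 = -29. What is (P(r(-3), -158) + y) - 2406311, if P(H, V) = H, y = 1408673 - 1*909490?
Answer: -1907215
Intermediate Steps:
y = 499183 (y = 1408673 - 909490 = 499183)
r(x) = -87 (r(x) = 3*(-29) = -87)
(P(r(-3), -158) + y) - 2406311 = (-87 + 499183) - 2406311 = 499096 - 2406311 = -1907215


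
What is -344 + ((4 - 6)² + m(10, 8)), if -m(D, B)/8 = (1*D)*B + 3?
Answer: -1004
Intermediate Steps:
m(D, B) = -24 - 8*B*D (m(D, B) = -8*((1*D)*B + 3) = -8*(D*B + 3) = -8*(B*D + 3) = -8*(3 + B*D) = -24 - 8*B*D)
-344 + ((4 - 6)² + m(10, 8)) = -344 + ((4 - 6)² + (-24 - 8*8*10)) = -344 + ((-2)² + (-24 - 640)) = -344 + (4 - 664) = -344 - 660 = -1004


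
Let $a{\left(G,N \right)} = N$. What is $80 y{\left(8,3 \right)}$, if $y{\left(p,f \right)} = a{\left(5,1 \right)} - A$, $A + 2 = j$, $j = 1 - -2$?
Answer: $0$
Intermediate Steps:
$j = 3$ ($j = 1 + 2 = 3$)
$A = 1$ ($A = -2 + 3 = 1$)
$y{\left(p,f \right)} = 0$ ($y{\left(p,f \right)} = 1 - 1 = 0$)
$80 y{\left(8,3 \right)} = 80 \cdot 0 = 0$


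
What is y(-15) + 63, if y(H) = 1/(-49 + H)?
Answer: 4031/64 ≈ 62.984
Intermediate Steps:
y(-15) + 63 = 1/(-49 - 15) + 63 = 1/(-64) + 63 = -1/64 + 63 = 4031/64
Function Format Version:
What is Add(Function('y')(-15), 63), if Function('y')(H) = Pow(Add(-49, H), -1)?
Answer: Rational(4031, 64) ≈ 62.984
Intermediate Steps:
Add(Function('y')(-15), 63) = Add(Pow(Add(-49, -15), -1), 63) = Add(Pow(-64, -1), 63) = Add(Rational(-1, 64), 63) = Rational(4031, 64)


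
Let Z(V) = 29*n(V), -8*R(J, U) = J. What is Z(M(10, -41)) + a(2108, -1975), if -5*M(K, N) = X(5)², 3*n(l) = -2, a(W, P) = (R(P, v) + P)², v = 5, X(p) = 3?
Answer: 573388163/192 ≈ 2.9864e+6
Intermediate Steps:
R(J, U) = -J/8
a(W, P) = 49*P²/64 (a(W, P) = (-P/8 + P)² = (7*P/8)² = 49*P²/64)
n(l) = -⅔ (n(l) = (⅓)*(-2) = -⅔)
M(K, N) = -9/5 (M(K, N) = -⅕*3² = -⅕*9 = -9/5)
Z(V) = -58/3 (Z(V) = 29*(-⅔) = -58/3)
Z(M(10, -41)) + a(2108, -1975) = -58/3 + (49/64)*(-1975)² = -58/3 + (49/64)*3900625 = -58/3 + 191130625/64 = 573388163/192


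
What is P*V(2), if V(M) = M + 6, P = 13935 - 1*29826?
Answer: -127128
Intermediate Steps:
P = -15891 (P = 13935 - 29826 = -15891)
V(M) = 6 + M
P*V(2) = -15891*(6 + 2) = -15891*8 = -127128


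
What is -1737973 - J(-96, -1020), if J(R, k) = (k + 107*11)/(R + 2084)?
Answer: -3455090481/1988 ≈ -1.7380e+6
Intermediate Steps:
J(R, k) = (1177 + k)/(2084 + R) (J(R, k) = (k + 1177)/(2084 + R) = (1177 + k)/(2084 + R))
-1737973 - J(-96, -1020) = -1737973 - (1177 - 1020)/(2084 - 96) = -1737973 - 157/1988 = -3455090481/1988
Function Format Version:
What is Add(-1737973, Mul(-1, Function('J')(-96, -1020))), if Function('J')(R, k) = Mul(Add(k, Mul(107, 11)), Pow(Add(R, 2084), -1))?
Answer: Rational(-3455090481, 1988) ≈ -1.7380e+6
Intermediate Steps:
Function('J')(R, k) = Mul(Pow(Add(2084, R), -1), Add(1177, k)) (Function('J')(R, k) = Mul(Add(k, 1177), Pow(Add(2084, R), -1)) = Mul(Add(1177, k), Pow(Add(2084, R), -1)) = Mul(Pow(Add(2084, R), -1), Add(1177, k)))
Add(-1737973, Mul(-1, Function('J')(-96, -1020))) = Add(-1737973, Mul(-1, Mul(Pow(Add(2084, -96), -1), Add(1177, -1020)))) = Add(-1737973, Mul(-1, Mul(Pow(1988, -1), 157))) = Add(-1737973, Mul(-1, Mul(Rational(1, 1988), 157))) = Add(-1737973, Mul(-1, Rational(157, 1988))) = Add(-1737973, Rational(-157, 1988)) = Rational(-3455090481, 1988)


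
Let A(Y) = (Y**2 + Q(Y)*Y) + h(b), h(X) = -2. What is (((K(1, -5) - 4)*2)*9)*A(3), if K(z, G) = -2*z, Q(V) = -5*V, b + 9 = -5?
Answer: 4104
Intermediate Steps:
b = -14 (b = -9 - 5 = -14)
A(Y) = -2 - 4*Y**2 (A(Y) = (Y**2 + (-5*Y)*Y) - 2 = (Y**2 - 5*Y**2) - 2 = -4*Y**2 - 2 = -2 - 4*Y**2)
(((K(1, -5) - 4)*2)*9)*A(3) = (((-2*1 - 4)*2)*9)*(-2 - 4*3**2) = (((-2 - 4)*2)*9)*(-2 - 4*9) = (-6*2*9)*(-2 - 36) = -12*9*(-38) = -108*(-38) = 4104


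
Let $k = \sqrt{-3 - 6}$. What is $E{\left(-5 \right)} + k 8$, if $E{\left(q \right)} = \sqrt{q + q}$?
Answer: $i \left(24 + \sqrt{10}\right) \approx 27.162 i$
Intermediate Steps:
$E{\left(q \right)} = \sqrt{2} \sqrt{q}$ ($E{\left(q \right)} = \sqrt{2 q} = \sqrt{2} \sqrt{q}$)
$k = 3 i$ ($k = \sqrt{-9} = 3 i \approx 3.0 i$)
$E{\left(-5 \right)} + k 8 = \sqrt{2} \sqrt{-5} + 3 i 8 = \sqrt{2} i \sqrt{5} + 24 i = i \sqrt{10} + 24 i = 24 i + i \sqrt{10}$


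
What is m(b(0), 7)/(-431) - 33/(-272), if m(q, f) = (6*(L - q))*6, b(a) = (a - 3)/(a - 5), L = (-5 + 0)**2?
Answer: -1123509/586160 ≈ -1.9167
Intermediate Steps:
L = 25 (L = (-5)**2 = 25)
b(a) = (-3 + a)/(-5 + a)
m(q, f) = 900 - 36*q (m(q, f) = (6*(25 - q))*6 = (150 - 6*q)*6 = 900 - 36*q)
m(b(0), 7)/(-431) - 33/(-272) = (900 - 36*(-3 + 0)/(-5 + 0))/(-431) - 33/(-272) = (900 - 36*(-3)/(-5))*(-1/431) - 33*(-1/272) = (900 - (-36)*(-3)/5)*(-1/431) + 33/272 = (900 - 36*3/5)*(-1/431) + 33/272 = (900 - 108/5)*(-1/431) + 33/272 = (4392/5)*(-1/431) + 33/272 = -4392/2155 + 33/272 = -1123509/586160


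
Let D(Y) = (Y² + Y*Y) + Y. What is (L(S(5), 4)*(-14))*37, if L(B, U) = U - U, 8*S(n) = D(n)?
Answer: 0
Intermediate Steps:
D(Y) = Y + 2*Y² (D(Y) = (Y² + Y²) + Y = 2*Y² + Y = Y + 2*Y²)
S(n) = n*(1 + 2*n)/8 (S(n) = (n*(1 + 2*n))/8 = n*(1 + 2*n)/8)
L(B, U) = 0
(L(S(5), 4)*(-14))*37 = (0*(-14))*37 = 0*37 = 0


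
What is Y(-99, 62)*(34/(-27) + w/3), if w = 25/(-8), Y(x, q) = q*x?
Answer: 169477/12 ≈ 14123.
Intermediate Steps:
w = -25/8 (w = 25*(-⅛) = -25/8 ≈ -3.1250)
Y(-99, 62)*(34/(-27) + w/3) = (62*(-99))*(34/(-27) - 25/8/3) = -6138*(34*(-1/27) - 25/8*⅓) = -6138*(-34/27 - 25/24) = -6138*(-497/216) = 169477/12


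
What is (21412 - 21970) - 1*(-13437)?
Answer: 12879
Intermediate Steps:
(21412 - 21970) - 1*(-13437) = -558 + 13437 = 12879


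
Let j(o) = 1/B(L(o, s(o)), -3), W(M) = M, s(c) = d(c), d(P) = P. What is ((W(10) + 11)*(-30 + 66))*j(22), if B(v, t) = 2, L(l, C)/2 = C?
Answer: 378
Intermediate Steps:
s(c) = c
L(l, C) = 2*C
j(o) = 1/2
((W(10) + 11)*(-30 + 66))*j(22) = ((10 + 11)*(-30 + 66))*(1/2) = (21*36)*(1/2) = 756*(1/2) = 378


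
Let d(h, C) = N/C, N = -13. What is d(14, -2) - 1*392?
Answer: -771/2 ≈ -385.50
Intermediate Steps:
d(h, C) = -13/C
d(14, -2) - 1*392 = -13/(-2) - 1*392 = -13*(-½) - 392 = 13/2 - 392 = -771/2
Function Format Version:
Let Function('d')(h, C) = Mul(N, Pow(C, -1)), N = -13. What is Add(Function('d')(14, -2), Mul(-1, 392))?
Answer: Rational(-771, 2) ≈ -385.50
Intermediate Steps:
Function('d')(h, C) = Mul(-13, Pow(C, -1))
Add(Function('d')(14, -2), Mul(-1, 392)) = Add(Mul(-13, Pow(-2, -1)), Mul(-1, 392)) = Add(Mul(-13, Rational(-1, 2)), -392) = Add(Rational(13, 2), -392) = Rational(-771, 2)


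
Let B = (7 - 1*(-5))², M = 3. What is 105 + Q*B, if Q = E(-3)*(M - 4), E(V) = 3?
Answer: -327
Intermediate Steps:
Q = -3 (Q = 3*(3 - 4) = 3*(-1) = -3)
B = 144 (B = (7 + 5)² = 12² = 144)
105 + Q*B = 105 - 3*144 = 105 - 432 = -327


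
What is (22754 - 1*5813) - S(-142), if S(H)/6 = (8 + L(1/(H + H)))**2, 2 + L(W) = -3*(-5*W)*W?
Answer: 54401283129885/3252695168 ≈ 16725.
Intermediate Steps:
L(W) = -2 + 15*W**2 (L(W) = -2 - 3*(-5*W)*W = -2 - (-15)*W**2 = -2 + 15*W**2)
S(H) = 6*(6 + 15/(4*H**2))**2 (S(H) = 6*(8 + (-2 + 15*(1/(H + H))**2))**2 = 6*(8 + (-2 + 15*(1/(2*H))**2))**2 = 6*(8 + (-2 + 15*(1/(4*H**2))))**2 = 6*(8 + (-2 + 15/(4*H**2)))**2 = 6*(6 + 15/(4*H**2))**2)
(22754 - 1*5813) - S(-142) = (22754 - 1*5813) - 27*(5 + 8*(-142)**2)**2/(8*(-142)**4) = (22754 - 5813) - 27*(5 + 8*20164)**2/(8*406586896) = 16941 - 27*(5 + 161312)**2/(8*406586896) = 16941 - 27*161317**2/(8*406586896) = 16941 - 27*26023174489/(8*406586896) = 16941 - 1*702625711203/3252695168 = 16941 - 702625711203/3252695168 = 54401283129885/3252695168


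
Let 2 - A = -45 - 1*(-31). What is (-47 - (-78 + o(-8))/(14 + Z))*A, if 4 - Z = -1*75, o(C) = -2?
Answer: -68656/93 ≈ -738.24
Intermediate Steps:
Z = 79 (Z = 4 - (-1)*75 = 4 - 1*(-75) = 4 + 75 = 79)
A = 16 (A = 2 - (-45 - 1*(-31)) = 2 - (-45 + 31) = 2 - 1*(-14) = 2 + 14 = 16)
(-47 - (-78 + o(-8))/(14 + Z))*A = (-47 - (-78 - 2)/(14 + 79))*16 = (-47 - (-80)/93)*16 = (-47 - 1*(-80/93))*16 = (-47 + 80/93)*16 = -4291/93*16 = -68656/93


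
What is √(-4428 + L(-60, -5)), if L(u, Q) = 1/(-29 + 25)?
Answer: I*√17713/2 ≈ 66.545*I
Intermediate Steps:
L(u, Q) = -¼ (L(u, Q) = 1/(-4) = -¼)
√(-4428 + L(-60, -5)) = √(-4428 - ¼) = √(-17713/4) = I*√17713/2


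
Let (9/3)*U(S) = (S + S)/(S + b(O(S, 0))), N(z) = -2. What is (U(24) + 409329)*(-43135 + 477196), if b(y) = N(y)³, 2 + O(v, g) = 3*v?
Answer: 177674189130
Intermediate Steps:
O(v, g) = -2 + 3*v
b(y) = -8 (b(y) = (-2)³ = -8)
U(S) = 2*S/(3*(-8 + S)) (U(S) = ((S + S)/(S - 8))/3 = ((2*S)/(-8 + S))/3 = (2*S/(-8 + S))/3 = 2*S/(3*(-8 + S)))
(U(24) + 409329)*(-43135 + 477196) = ((⅔)*24/(-8 + 24) + 409329)*(-43135 + 477196) = ((⅔)*24/16 + 409329)*434061 = ((⅔)*24*(1/16) + 409329)*434061 = (1 + 409329)*434061 = 409330*434061 = 177674189130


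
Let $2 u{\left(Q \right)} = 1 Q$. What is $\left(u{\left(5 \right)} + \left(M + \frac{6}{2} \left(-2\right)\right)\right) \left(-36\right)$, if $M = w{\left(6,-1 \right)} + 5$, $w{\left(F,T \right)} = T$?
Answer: $-18$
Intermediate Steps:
$u{\left(Q \right)} = \frac{Q}{2}$ ($u{\left(Q \right)} = \frac{1 Q}{2} = \frac{Q}{2}$)
$M = 4$ ($M = -1 + 5 = 4$)
$\left(u{\left(5 \right)} + \left(M + \frac{6}{2} \left(-2\right)\right)\right) \left(-36\right) = \left(\frac{1}{2} \cdot 5 + \left(4 + \frac{6}{2} \left(-2\right)\right)\right) \left(-36\right) = \left(\frac{5}{2} + \left(4 + 6 \cdot \frac{1}{2} \left(-2\right)\right)\right) \left(-36\right) = \left(\frac{5}{2} + \left(4 + 3 \left(-2\right)\right)\right) \left(-36\right) = \left(\frac{5}{2} + \left(4 - 6\right)\right) \left(-36\right) = \left(\frac{5}{2} - 2\right) \left(-36\right) = \frac{1}{2} \left(-36\right) = -18$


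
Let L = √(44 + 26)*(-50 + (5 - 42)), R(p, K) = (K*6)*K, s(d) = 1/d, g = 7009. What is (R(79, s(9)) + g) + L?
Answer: 189245/27 - 87*√70 ≈ 6281.2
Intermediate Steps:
R(p, K) = 6*K² (R(p, K) = (6*K)*K = 6*K²)
L = -87*√70 (L = √70*(-50 - 37) = √70*(-87) = -87*√70 ≈ -727.89)
(R(79, s(9)) + g) + L = (6*(1/9)² + 7009) - 87*√70 = (6*(⅑)² + 7009) - 87*√70 = (6*(1/81) + 7009) - 87*√70 = (2/27 + 7009) - 87*√70 = 189245/27 - 87*√70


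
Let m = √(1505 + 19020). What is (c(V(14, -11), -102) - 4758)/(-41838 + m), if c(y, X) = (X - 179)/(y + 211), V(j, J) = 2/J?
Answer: 21988644254/193293919541 + 7883495*√821/579881758623 ≈ 0.11415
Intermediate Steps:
c(y, X) = (-179 + X)/(211 + y)
m = 5*√821 (m = √20525 = 5*√821 ≈ 143.27)
(c(V(14, -11), -102) - 4758)/(-41838 + m) = ((-179 - 102)/(211 + 2/(-11)) - 4758)/(-41838 + 5*√821) = (-281/(211 + 2*(-1/11)) - 4758)/(-41838 + 5*√821) = (-281/(211 - 2/11) - 4758)/(-41838 + 5*√821) = (-281/(2319/11) - 4758)/(-41838 + 5*√821) = ((11/2319)*(-281) - 4758)/(-41838 + 5*√821) = (-3091/2319 - 4758)/(-41838 + 5*√821) = -11036893/(2319*(-41838 + 5*√821))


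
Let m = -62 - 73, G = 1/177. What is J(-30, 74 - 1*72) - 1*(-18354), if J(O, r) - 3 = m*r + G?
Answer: 3201400/177 ≈ 18087.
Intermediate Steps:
G = 1/177 ≈ 0.0056497
m = -135
J(O, r) = 532/177 - 135*r (J(O, r) = 3 + (-135*r + 1/177) = 3 + (1/177 - 135*r) = 532/177 - 135*r)
J(-30, 74 - 1*72) - 1*(-18354) = (532/177 - 135*(74 - 1*72)) - 1*(-18354) = (532/177 - 135*(74 - 72)) + 18354 = (532/177 - 135*2) + 18354 = (532/177 - 270) + 18354 = -47258/177 + 18354 = 3201400/177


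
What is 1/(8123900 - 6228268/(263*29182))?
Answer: 3837433/31174918834566 ≈ 1.2309e-7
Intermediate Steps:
1/(8123900 - 6228268/(263*29182)) = 1/(8123900 - 6228268/7674866) = 1/(8123900 - 6228268*1/7674866) = 1/(8123900 - 3114134/3837433) = 1/(31174918834566/3837433) = 3837433/31174918834566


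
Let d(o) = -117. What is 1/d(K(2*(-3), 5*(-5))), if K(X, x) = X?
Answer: -1/117 ≈ -0.0085470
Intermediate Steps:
1/d(K(2*(-3), 5*(-5))) = 1/(-117) = -1/117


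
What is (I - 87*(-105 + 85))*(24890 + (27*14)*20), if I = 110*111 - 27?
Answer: 451801350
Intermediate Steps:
I = 12183 (I = 12210 - 27 = 12183)
(I - 87*(-105 + 85))*(24890 + (27*14)*20) = (12183 - 87*(-105 + 85))*(24890 + (27*14)*20) = (12183 - 87*(-20))*(24890 + 378*20) = (12183 + 1740)*(24890 + 7560) = 13923*32450 = 451801350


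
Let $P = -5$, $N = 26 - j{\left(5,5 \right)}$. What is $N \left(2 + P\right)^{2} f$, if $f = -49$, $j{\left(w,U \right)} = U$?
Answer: $-9261$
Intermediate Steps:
$N = 21$ ($N = 26 - 5 = 21$)
$N \left(2 + P\right)^{2} f = 21 \left(2 - 5\right)^{2} \left(-49\right) = 21 \left(-3\right)^{2} \left(-49\right) = 21 \cdot 9 \left(-49\right) = 189 \left(-49\right) = -9261$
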